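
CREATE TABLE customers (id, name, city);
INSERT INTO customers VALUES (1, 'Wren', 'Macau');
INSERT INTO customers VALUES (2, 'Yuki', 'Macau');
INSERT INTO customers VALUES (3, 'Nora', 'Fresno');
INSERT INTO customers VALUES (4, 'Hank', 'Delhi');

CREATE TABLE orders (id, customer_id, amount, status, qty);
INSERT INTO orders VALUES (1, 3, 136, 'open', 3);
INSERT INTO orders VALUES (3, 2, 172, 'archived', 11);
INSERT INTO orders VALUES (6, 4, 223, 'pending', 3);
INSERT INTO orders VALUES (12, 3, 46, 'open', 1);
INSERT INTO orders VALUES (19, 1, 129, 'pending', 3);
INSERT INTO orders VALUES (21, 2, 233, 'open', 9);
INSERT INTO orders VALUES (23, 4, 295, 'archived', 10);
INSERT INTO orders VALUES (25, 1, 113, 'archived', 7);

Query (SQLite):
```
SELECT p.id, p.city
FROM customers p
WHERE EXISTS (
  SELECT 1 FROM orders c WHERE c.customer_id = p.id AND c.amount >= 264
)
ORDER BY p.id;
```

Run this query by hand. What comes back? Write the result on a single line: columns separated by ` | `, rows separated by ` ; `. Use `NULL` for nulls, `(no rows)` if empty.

For each customers row, check whether any orders with matching customer_id has amount >= 264.
Keep rows where that is true.

4 | Delhi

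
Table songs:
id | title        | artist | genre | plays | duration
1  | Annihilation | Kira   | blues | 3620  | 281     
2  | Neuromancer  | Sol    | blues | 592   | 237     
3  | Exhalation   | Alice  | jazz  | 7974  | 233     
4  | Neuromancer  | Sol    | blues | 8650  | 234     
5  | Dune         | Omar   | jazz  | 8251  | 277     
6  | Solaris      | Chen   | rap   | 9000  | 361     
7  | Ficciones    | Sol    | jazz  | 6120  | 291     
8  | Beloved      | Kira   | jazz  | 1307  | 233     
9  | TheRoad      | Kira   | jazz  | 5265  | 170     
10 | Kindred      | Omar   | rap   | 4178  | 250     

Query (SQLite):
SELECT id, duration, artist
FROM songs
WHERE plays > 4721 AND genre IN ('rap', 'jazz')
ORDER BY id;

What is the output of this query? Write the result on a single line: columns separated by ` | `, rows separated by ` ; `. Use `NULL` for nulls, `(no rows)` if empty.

plays > 4721: ids {3, 4, 5, 6, 7, 9}
genre IN ('rap', 'jazz'): ids {3, 5, 6, 7, 8, 9, 10}
Combine with AND.

3 | 233 | Alice ; 5 | 277 | Omar ; 6 | 361 | Chen ; 7 | 291 | Sol ; 9 | 170 | Kira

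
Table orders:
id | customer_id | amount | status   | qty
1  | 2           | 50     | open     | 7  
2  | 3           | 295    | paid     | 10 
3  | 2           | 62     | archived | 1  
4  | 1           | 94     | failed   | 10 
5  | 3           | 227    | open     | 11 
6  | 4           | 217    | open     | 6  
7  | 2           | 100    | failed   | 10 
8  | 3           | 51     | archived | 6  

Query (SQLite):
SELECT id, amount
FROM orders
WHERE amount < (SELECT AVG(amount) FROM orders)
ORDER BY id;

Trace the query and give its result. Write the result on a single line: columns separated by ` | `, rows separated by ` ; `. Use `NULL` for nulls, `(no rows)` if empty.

Scalar subquery: AVG(amount) over all orders rows = 137.0.
Keep rows where amount < that value.

1 | 50 ; 3 | 62 ; 4 | 94 ; 7 | 100 ; 8 | 51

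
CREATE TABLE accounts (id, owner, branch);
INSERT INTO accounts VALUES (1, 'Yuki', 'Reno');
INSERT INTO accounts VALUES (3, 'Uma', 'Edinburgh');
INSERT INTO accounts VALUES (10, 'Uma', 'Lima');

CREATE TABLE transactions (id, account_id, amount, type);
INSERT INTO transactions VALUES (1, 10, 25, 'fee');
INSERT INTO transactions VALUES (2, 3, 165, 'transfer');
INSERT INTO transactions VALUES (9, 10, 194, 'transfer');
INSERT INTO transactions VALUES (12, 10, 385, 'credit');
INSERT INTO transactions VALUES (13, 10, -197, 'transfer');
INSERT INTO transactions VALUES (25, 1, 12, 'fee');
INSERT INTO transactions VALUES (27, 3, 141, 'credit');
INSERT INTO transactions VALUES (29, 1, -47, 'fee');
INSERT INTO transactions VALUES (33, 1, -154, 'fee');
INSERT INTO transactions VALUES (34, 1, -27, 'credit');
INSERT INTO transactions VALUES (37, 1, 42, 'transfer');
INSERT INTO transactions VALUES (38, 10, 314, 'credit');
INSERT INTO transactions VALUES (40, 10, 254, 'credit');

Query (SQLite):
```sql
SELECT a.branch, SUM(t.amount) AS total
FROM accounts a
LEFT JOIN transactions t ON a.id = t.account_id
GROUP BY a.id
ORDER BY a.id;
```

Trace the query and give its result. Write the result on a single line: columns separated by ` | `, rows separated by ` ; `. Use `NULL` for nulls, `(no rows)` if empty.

LEFT JOIN keeps every accounts row; unmatched ones get NULL for transactions columns.
Group by accounts.id and compute SUM(t.amount). SUM over an all-NULL group is NULL.
  1: ids {25, 29, 33, 34, 37} → SUM(t.amount)=-174
  3: ids {2, 27} → SUM(t.amount)=306
  10: ids {1, 9, 12, 13, 38, 40} → SUM(t.amount)=975

Reno | -174 ; Edinburgh | 306 ; Lima | 975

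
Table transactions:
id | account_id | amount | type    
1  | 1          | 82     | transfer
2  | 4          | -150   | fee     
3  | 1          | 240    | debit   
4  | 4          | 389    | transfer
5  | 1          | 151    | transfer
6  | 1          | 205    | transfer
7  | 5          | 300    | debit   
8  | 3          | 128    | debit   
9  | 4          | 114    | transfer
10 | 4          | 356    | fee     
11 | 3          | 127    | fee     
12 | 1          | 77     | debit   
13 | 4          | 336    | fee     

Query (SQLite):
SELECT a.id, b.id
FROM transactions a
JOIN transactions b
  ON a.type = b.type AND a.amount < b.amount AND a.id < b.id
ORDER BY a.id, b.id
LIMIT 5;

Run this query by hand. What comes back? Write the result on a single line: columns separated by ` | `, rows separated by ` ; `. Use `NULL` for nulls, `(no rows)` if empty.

Pairs (a,b) with same type, a.amount < b.amount, a.id < b.id.
type groups: debit:{3,7,8,12} fee:{2,10,11,13} transfer:{1,4,5,6,9}
Ordered by (a.id, b.id); first 5.

1 | 4 ; 1 | 5 ; 1 | 6 ; 1 | 9 ; 2 | 10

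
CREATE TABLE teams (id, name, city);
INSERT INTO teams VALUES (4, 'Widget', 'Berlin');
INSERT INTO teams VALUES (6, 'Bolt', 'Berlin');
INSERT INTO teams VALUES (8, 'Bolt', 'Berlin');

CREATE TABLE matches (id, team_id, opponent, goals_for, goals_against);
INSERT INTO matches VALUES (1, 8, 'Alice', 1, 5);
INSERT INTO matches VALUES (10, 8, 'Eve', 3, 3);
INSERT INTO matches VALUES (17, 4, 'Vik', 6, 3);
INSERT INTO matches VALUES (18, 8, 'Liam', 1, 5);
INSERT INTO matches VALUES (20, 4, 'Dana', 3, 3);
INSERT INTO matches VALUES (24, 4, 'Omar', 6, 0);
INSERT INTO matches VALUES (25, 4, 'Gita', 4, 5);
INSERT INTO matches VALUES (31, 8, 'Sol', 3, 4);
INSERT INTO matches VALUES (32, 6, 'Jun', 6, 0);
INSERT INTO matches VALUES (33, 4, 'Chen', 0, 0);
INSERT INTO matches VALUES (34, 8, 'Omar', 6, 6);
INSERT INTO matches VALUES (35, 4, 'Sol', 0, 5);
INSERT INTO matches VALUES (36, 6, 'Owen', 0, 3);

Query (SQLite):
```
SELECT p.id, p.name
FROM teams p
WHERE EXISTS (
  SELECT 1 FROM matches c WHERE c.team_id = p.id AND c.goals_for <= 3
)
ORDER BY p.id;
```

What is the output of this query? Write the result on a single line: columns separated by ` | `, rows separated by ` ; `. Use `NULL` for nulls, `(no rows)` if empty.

For each teams row, check whether any matches with matching team_id has goals_for <= 3.
Keep rows where that is true.

4 | Widget ; 6 | Bolt ; 8 | Bolt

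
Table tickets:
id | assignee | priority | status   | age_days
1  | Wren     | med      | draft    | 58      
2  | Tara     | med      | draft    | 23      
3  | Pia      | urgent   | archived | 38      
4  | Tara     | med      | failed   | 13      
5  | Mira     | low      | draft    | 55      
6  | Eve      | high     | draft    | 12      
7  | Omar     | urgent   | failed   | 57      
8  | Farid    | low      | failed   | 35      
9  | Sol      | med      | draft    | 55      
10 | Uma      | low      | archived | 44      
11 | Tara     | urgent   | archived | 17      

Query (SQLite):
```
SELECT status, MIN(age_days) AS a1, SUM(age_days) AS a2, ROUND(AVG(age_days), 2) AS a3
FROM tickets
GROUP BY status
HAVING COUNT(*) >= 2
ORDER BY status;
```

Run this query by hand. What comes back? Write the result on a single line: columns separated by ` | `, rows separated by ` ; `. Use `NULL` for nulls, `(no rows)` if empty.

Group tickets by status.
Per group compute: MIN(age_days), SUM(age_days), ROUND(AVG(age_days), 2).
HAVING: drop groups with fewer than 2 rows.
  archived: ids {3, 10, 11} → MIN(age_days)=17, SUM(age_days)=99, ROUND(AVG(age_days), 2)=33
  draft: ids {1, 2, 5, 6, 9} → MIN(age_days)=12, SUM(age_days)=203, ROUND(AVG(age_days), 2)=40.6
  failed: ids {4, 7, 8} → MIN(age_days)=13, SUM(age_days)=105, ROUND(AVG(age_days), 2)=35

archived | 17 | 99 | 33 ; draft | 12 | 203 | 40.6 ; failed | 13 | 105 | 35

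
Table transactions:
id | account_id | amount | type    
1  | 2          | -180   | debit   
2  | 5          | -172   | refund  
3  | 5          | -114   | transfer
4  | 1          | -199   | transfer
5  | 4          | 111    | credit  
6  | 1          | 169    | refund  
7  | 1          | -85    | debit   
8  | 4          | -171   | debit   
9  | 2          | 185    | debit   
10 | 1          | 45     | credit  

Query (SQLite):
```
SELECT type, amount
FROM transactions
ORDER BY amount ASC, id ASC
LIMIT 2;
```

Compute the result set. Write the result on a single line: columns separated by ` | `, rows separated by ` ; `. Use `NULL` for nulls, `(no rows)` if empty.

transfer | -199 ; debit | -180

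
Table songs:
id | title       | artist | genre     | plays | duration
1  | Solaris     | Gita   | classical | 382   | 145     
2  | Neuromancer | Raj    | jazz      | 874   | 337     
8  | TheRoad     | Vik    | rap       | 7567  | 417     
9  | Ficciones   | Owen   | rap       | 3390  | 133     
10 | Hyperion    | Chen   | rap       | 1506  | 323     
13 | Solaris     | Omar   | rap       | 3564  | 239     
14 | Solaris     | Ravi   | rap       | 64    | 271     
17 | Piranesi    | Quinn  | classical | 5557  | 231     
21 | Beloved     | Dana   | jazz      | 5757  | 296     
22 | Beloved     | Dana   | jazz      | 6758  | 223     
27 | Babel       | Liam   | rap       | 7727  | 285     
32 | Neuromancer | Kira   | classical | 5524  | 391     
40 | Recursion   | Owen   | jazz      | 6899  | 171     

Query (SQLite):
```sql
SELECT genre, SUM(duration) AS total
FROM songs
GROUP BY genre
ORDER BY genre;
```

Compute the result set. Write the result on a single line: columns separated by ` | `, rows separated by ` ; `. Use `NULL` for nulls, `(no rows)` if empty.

Partition songs by genre; compute SUM(duration) within each group.
  classical: ids {1, 17, 32} → SUM(duration)=767
  jazz: ids {2, 21, 22, 40} → SUM(duration)=1027
  rap: ids {8, 9, 10, 13, 14, 27} → SUM(duration)=1668

classical | 767 ; jazz | 1027 ; rap | 1668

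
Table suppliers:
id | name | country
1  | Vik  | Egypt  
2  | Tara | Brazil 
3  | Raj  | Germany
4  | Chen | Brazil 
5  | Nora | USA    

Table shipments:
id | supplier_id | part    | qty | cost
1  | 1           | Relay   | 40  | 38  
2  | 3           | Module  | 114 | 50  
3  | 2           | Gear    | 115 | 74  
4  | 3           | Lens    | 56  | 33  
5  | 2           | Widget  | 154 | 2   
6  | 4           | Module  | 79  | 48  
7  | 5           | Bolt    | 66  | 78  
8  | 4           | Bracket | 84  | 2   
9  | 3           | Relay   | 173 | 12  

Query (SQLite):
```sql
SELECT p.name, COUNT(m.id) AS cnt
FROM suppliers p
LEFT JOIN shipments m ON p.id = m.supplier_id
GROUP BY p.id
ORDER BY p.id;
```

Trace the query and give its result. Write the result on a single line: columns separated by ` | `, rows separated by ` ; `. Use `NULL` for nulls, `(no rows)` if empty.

Vik | 1 ; Tara | 2 ; Raj | 3 ; Chen | 2 ; Nora | 1

LEFT JOIN keeps every suppliers row; unmatched ones get NULL for shipments columns.
Group by suppliers.id and compute COUNT(m.id). COUNT(col) of an all-NULL group is 0.
  1: ids {1} → COUNT(m.id)=1
  2: ids {3, 5} → COUNT(m.id)=2
  3: ids {2, 4, 9} → COUNT(m.id)=3
  4: ids {6, 8} → COUNT(m.id)=2
  5: ids {7} → COUNT(m.id)=1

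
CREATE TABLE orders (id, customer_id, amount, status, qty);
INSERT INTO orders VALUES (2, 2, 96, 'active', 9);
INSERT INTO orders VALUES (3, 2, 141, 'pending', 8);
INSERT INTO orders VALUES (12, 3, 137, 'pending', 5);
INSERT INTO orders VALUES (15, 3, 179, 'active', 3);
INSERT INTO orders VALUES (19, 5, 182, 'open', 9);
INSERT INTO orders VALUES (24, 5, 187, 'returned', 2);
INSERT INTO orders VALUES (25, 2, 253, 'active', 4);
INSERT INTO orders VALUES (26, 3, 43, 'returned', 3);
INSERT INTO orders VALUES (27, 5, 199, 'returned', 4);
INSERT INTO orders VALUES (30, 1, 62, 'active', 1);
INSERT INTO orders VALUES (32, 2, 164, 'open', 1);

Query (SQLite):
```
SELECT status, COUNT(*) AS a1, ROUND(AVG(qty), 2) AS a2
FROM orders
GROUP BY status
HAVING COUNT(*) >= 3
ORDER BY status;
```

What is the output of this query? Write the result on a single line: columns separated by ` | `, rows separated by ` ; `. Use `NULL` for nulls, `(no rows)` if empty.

active | 4 | 4.25 ; returned | 3 | 3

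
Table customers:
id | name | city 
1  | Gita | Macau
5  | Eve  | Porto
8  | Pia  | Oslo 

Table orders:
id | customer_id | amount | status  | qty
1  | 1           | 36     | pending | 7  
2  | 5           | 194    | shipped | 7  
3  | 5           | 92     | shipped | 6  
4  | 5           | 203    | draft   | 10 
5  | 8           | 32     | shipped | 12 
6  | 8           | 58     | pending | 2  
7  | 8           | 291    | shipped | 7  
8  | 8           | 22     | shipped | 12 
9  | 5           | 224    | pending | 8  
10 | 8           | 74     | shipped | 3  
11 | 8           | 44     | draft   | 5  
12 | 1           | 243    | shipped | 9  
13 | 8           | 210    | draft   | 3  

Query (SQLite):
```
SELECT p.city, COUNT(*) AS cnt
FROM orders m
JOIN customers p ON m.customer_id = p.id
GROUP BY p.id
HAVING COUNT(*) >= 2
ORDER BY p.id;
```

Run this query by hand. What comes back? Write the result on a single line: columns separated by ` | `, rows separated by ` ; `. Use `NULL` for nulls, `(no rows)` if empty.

Macau | 2 ; Porto | 4 ; Oslo | 7

Join each orders row to its customers via customer_id.
Group joined rows by customers.id; compute COUNT(*) per group.
HAVING: keep groups with count ≥ 2.
  1: ids {1, 12} → COUNT(*)=2
  5: ids {2, 3, 4, 9} → COUNT(*)=4
  8: ids {5, 6, 7, 8, 10, 11, 13} → COUNT(*)=7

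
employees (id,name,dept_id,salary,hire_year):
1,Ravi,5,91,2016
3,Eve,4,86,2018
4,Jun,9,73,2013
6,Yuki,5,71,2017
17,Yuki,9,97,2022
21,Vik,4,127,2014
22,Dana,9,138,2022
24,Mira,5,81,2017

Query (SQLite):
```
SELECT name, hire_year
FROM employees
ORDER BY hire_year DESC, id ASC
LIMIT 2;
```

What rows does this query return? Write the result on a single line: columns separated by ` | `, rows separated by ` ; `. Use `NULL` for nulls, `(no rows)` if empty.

Yuki | 2022 ; Dana | 2022

Sort by hire_year desc, tiebreak id asc: (2022, id=17), (2022, id=22), (2018, id=3), (2017, id=6), (2017, id=24) …. Take first 2.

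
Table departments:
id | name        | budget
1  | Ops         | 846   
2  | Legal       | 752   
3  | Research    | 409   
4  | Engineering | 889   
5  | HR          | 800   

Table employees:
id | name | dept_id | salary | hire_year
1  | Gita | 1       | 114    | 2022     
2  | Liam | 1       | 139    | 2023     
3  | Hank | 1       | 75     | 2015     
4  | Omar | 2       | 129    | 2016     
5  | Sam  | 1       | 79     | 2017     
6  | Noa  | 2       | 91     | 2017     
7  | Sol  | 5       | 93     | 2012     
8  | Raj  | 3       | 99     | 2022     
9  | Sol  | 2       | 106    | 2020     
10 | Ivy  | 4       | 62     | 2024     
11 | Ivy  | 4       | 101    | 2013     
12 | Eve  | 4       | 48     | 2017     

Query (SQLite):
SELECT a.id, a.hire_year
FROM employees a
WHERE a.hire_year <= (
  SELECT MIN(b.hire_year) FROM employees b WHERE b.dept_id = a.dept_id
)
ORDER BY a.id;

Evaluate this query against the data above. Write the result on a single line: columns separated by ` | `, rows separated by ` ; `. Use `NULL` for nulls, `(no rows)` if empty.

3 | 2015 ; 4 | 2016 ; 7 | 2012 ; 8 | 2022 ; 11 | 2013

For each employees row a, compute MIN(hire_year) over rows sharing a.dept_id.
Keep row a if a.hire_year <= that per-group MIN.
  dept_id=1: MIN(hire_year) = 2015
  dept_id=2: MIN(hire_year) = 2016
  dept_id=3: MIN(hire_year) = 2022
  dept_id=4: MIN(hire_year) = 2013
  dept_id=5: MIN(hire_year) = 2012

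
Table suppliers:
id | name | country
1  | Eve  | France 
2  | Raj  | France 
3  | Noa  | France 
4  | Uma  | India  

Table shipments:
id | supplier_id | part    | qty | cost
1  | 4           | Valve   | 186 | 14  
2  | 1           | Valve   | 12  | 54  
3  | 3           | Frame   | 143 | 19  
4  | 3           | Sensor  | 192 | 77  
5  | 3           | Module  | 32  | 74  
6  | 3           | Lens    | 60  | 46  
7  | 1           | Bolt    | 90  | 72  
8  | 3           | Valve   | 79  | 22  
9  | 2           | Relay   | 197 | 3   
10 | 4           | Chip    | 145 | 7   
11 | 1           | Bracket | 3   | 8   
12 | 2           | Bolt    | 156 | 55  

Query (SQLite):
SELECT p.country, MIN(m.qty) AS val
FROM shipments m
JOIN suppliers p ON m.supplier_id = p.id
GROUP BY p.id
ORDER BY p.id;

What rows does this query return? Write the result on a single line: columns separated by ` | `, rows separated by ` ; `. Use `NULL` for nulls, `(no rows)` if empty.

France | 3 ; France | 156 ; France | 32 ; India | 145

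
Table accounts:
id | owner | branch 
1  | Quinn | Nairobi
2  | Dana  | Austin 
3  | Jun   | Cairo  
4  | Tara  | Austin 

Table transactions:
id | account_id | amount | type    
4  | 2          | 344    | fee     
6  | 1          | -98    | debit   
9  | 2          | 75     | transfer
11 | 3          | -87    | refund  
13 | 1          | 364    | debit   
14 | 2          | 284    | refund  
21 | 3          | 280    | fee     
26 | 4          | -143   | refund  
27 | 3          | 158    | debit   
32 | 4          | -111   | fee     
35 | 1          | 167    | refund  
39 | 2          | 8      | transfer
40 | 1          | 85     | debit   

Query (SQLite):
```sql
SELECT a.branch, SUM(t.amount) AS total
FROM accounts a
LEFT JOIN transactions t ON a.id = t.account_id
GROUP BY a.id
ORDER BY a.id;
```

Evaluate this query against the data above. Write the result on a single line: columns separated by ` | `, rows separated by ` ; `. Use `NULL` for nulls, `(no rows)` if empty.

LEFT JOIN keeps every accounts row; unmatched ones get NULL for transactions columns.
Group by accounts.id and compute SUM(t.amount). SUM over an all-NULL group is NULL.
  1: ids {6, 13, 35, 40} → SUM(t.amount)=518
  2: ids {4, 9, 14, 39} → SUM(t.amount)=711
  3: ids {11, 21, 27} → SUM(t.amount)=351
  4: ids {26, 32} → SUM(t.amount)=-254

Nairobi | 518 ; Austin | 711 ; Cairo | 351 ; Austin | -254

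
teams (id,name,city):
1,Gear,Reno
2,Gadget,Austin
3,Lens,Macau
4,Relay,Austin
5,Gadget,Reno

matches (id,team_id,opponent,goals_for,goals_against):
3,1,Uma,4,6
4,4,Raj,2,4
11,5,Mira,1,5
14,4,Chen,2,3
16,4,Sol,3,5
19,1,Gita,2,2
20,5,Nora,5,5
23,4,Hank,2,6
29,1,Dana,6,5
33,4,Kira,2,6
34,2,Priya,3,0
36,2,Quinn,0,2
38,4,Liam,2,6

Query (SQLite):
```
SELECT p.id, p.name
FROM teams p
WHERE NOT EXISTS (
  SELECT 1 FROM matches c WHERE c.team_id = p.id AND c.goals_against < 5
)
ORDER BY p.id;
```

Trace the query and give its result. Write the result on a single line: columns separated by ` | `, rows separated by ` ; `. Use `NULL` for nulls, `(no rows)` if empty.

3 | Lens ; 5 | Gadget

For each teams row, check whether any matches with matching team_id has goals_against < 5.
Keep rows where that is false.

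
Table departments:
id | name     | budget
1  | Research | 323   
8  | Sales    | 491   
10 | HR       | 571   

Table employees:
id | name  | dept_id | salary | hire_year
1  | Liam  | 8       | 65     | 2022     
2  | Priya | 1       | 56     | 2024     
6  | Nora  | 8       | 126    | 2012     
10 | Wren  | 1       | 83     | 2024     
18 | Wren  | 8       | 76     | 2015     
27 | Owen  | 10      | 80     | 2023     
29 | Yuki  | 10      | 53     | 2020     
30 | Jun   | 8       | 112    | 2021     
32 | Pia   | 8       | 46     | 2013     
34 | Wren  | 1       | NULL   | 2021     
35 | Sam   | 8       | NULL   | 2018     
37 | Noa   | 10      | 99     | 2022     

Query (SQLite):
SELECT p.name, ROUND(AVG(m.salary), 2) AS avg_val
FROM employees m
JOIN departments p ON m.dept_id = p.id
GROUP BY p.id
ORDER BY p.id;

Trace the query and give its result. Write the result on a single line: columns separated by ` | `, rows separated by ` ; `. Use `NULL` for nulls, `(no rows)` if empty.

Research | 69.5 ; Sales | 85 ; HR | 77.33

Join each employees row to its departments via dept_id.
Group joined rows by departments.id; compute ROUND(AVG(m.salary), 2) per group.
  1: ids {2, 10, 34} → ROUND(AVG(m.salary), 2)=69.5
  8: ids {1, 6, 18, 30, 32, 35} → ROUND(AVG(m.salary), 2)=85
  10: ids {27, 29, 37} → ROUND(AVG(m.salary), 2)=77.33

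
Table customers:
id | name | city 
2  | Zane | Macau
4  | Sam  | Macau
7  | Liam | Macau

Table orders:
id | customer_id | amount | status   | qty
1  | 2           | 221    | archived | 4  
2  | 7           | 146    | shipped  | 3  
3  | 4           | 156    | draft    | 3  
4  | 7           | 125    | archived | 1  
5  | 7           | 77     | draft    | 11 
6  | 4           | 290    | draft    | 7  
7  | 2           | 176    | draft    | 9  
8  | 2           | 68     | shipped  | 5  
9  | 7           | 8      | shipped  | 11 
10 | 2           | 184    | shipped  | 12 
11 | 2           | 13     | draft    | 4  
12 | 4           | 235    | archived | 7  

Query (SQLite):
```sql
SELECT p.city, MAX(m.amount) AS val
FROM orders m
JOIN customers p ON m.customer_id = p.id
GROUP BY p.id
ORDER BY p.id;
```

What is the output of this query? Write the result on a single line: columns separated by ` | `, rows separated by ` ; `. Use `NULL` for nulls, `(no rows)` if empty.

Macau | 221 ; Macau | 290 ; Macau | 146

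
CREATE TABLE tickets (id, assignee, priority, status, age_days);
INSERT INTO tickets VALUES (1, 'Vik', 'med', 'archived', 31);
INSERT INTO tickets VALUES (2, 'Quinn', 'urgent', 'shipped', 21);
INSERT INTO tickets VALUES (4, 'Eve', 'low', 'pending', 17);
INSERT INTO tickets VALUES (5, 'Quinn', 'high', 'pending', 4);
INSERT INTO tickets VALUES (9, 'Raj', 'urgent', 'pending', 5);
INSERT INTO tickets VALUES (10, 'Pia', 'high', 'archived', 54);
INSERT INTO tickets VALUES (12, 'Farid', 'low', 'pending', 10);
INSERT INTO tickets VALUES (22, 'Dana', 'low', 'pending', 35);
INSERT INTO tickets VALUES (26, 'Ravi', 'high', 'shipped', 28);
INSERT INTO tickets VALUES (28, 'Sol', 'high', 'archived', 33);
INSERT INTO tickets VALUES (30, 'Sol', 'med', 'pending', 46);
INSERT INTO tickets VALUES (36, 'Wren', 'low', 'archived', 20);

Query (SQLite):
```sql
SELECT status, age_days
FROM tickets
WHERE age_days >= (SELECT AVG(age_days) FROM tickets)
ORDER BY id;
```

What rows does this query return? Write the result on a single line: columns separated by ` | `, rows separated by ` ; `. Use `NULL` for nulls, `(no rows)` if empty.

archived | 31 ; archived | 54 ; pending | 35 ; shipped | 28 ; archived | 33 ; pending | 46

Scalar subquery: AVG(age_days) over all tickets rows = 25.333333 (≈; comparison uses full precision).
Keep rows where age_days >= that value.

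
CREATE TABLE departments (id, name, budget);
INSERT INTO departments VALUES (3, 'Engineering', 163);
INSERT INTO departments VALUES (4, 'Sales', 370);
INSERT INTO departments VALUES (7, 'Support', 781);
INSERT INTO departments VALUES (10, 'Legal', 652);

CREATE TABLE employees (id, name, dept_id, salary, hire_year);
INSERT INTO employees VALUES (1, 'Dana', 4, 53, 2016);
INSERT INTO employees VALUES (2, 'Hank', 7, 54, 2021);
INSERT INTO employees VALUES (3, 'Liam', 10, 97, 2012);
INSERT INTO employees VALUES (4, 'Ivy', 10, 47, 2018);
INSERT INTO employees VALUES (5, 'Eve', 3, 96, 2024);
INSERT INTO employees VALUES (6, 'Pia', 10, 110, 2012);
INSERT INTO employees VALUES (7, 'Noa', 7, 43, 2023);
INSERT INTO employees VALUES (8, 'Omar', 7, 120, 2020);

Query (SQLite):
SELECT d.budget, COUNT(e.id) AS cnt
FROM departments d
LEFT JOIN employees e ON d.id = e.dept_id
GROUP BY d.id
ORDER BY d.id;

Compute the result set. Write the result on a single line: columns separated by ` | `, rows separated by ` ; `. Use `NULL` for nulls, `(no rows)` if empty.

163 | 1 ; 370 | 1 ; 781 | 3 ; 652 | 3

LEFT JOIN keeps every departments row; unmatched ones get NULL for employees columns.
Group by departments.id and compute COUNT(e.id). COUNT(col) of an all-NULL group is 0.
  3: ids {5} → COUNT(e.id)=1
  4: ids {1} → COUNT(e.id)=1
  7: ids {2, 7, 8} → COUNT(e.id)=3
  10: ids {3, 4, 6} → COUNT(e.id)=3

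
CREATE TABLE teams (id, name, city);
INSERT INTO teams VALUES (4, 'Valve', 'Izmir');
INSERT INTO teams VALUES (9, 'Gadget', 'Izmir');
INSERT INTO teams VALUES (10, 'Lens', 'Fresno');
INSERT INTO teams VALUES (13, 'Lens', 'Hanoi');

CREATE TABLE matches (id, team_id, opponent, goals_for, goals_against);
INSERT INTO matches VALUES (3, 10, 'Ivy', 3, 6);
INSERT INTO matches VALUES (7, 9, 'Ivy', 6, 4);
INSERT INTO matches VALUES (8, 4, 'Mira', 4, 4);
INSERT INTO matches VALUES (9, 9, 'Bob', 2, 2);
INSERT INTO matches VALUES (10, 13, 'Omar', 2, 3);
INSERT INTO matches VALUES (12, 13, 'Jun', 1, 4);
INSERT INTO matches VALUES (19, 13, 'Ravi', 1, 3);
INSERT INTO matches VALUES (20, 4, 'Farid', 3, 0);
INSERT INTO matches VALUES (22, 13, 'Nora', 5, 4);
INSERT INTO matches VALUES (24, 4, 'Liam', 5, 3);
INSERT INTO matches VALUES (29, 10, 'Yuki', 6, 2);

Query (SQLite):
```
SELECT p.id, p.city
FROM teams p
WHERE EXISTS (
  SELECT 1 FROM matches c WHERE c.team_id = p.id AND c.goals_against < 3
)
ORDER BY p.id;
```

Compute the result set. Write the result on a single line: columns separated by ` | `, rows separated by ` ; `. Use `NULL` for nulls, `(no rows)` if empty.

For each teams row, check whether any matches with matching team_id has goals_against < 3.
Keep rows where that is true.

4 | Izmir ; 9 | Izmir ; 10 | Fresno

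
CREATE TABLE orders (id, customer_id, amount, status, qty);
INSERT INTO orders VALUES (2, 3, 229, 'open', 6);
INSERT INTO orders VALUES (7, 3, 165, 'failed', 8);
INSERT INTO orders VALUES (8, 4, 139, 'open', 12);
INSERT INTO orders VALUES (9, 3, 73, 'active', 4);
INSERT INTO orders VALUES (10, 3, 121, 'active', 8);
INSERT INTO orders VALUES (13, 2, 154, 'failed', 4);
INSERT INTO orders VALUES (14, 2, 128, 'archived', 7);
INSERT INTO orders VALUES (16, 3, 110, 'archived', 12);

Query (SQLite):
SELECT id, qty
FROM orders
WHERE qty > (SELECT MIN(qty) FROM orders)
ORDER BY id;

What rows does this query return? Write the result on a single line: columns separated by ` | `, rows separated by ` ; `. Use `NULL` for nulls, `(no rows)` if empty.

2 | 6 ; 7 | 8 ; 8 | 12 ; 10 | 8 ; 14 | 7 ; 16 | 12

Scalar subquery: MIN(qty) over all orders rows = 4.
Keep rows where qty > that value.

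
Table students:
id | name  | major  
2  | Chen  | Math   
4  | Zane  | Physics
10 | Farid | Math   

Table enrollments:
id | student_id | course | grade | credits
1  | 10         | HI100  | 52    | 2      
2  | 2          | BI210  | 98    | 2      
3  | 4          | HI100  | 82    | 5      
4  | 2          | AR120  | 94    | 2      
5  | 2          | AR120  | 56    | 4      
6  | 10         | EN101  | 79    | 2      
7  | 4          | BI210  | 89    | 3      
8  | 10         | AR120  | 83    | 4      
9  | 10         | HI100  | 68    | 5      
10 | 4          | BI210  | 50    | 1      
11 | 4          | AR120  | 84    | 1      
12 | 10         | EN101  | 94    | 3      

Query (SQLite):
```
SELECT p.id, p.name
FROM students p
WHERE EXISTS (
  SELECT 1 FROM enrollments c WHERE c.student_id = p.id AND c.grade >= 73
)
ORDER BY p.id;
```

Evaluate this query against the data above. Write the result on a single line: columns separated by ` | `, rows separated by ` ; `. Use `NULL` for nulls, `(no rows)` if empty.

2 | Chen ; 4 | Zane ; 10 | Farid

For each students row, check whether any enrollments with matching student_id has grade >= 73.
Keep rows where that is true.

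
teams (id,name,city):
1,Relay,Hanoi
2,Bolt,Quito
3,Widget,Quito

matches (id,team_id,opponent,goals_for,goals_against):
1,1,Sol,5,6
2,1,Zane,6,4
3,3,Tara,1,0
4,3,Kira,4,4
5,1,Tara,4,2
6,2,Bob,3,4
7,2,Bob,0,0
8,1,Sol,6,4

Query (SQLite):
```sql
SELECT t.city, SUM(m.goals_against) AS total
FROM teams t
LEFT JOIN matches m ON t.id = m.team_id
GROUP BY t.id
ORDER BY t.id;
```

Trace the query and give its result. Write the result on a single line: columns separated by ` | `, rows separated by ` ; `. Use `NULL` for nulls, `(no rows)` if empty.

LEFT JOIN keeps every teams row; unmatched ones get NULL for matches columns.
Group by teams.id and compute SUM(m.goals_against). SUM over an all-NULL group is NULL.
  1: ids {1, 2, 5, 8} → SUM(m.goals_against)=16
  2: ids {6, 7} → SUM(m.goals_against)=4
  3: ids {3, 4} → SUM(m.goals_against)=4

Hanoi | 16 ; Quito | 4 ; Quito | 4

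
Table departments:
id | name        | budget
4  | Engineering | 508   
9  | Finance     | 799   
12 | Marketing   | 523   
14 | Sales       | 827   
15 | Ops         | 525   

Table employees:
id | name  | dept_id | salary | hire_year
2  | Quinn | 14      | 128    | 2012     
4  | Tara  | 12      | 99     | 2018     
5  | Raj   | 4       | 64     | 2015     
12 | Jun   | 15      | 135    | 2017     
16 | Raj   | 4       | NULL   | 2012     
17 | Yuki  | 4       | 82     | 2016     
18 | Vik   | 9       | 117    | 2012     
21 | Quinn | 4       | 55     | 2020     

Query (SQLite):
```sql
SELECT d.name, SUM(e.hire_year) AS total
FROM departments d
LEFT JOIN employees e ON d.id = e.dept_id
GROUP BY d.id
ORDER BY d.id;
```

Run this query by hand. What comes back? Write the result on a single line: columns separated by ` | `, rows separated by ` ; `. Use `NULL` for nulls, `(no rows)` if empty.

Engineering | 8063 ; Finance | 2012 ; Marketing | 2018 ; Sales | 2012 ; Ops | 2017

LEFT JOIN keeps every departments row; unmatched ones get NULL for employees columns.
Group by departments.id and compute SUM(e.hire_year). SUM over an all-NULL group is NULL.
  4: ids {5, 16, 17, 21} → SUM(e.hire_year)=8063
  9: ids {18} → SUM(e.hire_year)=2012
  12: ids {4} → SUM(e.hire_year)=2018
  14: ids {2} → SUM(e.hire_year)=2012
  15: ids {12} → SUM(e.hire_year)=2017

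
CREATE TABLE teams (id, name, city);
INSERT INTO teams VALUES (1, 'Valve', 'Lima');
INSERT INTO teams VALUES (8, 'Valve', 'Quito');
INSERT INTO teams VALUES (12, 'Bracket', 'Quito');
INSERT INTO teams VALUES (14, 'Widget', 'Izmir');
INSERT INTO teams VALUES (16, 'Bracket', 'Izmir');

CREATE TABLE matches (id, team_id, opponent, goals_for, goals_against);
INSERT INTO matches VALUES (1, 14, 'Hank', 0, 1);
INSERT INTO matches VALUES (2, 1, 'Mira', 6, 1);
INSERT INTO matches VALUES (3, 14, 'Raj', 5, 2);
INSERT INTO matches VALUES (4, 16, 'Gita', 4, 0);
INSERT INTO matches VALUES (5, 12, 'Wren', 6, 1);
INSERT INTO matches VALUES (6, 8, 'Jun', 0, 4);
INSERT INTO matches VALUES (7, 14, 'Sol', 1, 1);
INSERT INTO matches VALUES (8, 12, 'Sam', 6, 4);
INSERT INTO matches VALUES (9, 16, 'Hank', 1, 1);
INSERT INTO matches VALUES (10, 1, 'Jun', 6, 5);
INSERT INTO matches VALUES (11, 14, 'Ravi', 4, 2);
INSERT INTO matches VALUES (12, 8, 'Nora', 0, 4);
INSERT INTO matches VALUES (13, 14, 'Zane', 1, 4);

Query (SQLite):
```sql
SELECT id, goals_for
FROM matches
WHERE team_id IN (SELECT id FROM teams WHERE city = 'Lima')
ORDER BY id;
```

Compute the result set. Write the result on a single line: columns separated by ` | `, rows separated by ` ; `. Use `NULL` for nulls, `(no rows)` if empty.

2 | 6 ; 10 | 6

Inner query: teams.id where city = 'Lima'.
Outer: keep matches rows whose team_id is in that set.
Inner query → {1}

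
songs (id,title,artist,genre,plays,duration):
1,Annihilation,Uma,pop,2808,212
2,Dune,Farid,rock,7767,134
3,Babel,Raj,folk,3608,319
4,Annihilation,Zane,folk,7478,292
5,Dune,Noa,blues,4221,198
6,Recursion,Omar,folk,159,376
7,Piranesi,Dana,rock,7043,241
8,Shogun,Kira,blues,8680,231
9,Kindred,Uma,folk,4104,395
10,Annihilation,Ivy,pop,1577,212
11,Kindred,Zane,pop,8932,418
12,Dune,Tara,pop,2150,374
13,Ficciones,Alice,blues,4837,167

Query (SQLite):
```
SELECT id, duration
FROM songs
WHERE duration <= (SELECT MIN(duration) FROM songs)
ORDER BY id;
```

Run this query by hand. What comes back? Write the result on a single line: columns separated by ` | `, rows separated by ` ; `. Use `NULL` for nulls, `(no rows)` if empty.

2 | 134

Scalar subquery: MIN(duration) over all songs rows = 134.
Keep rows where duration <= that value.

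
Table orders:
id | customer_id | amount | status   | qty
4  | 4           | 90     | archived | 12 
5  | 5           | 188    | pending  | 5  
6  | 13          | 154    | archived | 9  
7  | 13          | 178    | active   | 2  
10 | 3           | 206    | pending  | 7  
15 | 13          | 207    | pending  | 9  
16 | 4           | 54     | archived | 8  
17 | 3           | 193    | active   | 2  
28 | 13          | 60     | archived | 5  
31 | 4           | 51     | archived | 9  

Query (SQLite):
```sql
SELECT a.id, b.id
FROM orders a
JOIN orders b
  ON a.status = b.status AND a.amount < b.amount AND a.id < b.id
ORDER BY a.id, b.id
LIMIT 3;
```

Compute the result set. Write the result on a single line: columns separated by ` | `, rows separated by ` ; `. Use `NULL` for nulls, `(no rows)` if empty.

4 | 6 ; 5 | 10 ; 5 | 15

Pairs (a,b) with same status, a.amount < b.amount, a.id < b.id.
status groups: active:{7,17} archived:{4,6,16,28,31} pending:{5,10,15}
Ordered by (a.id, b.id); first 3.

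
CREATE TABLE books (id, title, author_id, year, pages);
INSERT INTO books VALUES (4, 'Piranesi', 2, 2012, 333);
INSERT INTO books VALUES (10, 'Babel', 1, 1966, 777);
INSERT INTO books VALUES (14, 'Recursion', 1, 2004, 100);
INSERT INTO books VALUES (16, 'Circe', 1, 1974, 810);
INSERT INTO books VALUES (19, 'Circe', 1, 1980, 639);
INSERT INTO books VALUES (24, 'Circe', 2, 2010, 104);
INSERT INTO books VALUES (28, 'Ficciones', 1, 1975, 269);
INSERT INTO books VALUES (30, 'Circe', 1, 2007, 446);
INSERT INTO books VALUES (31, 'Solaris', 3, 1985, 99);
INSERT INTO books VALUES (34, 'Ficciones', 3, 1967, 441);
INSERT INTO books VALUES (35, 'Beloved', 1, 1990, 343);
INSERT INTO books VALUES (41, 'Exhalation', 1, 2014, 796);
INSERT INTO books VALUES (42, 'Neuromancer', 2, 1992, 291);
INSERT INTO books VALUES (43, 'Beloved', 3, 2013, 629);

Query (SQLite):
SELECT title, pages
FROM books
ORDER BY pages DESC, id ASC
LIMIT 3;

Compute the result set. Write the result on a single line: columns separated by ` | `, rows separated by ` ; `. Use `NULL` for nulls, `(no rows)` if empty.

Sort by pages desc, tiebreak id asc: (810, id=16), (796, id=41), (777, id=10), (639, id=19), (629, id=43), (446, id=30) …. Take first 3.

Circe | 810 ; Exhalation | 796 ; Babel | 777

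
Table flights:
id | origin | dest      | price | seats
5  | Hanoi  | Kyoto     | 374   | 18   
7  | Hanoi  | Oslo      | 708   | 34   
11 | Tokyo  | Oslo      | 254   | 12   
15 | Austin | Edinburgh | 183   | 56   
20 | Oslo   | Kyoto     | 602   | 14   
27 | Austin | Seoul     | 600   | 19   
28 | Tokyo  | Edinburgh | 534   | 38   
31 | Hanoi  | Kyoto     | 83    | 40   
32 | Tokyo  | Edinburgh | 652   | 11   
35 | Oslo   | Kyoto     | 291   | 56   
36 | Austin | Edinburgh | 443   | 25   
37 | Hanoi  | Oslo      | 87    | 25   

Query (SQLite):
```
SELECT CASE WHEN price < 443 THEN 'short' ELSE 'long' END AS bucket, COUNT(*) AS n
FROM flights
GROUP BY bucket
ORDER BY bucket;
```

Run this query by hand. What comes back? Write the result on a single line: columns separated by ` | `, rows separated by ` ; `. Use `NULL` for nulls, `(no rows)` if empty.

long | 6 ; short | 6

Bucket rows by price < 443 → 'short' else 'long'; count each bucket.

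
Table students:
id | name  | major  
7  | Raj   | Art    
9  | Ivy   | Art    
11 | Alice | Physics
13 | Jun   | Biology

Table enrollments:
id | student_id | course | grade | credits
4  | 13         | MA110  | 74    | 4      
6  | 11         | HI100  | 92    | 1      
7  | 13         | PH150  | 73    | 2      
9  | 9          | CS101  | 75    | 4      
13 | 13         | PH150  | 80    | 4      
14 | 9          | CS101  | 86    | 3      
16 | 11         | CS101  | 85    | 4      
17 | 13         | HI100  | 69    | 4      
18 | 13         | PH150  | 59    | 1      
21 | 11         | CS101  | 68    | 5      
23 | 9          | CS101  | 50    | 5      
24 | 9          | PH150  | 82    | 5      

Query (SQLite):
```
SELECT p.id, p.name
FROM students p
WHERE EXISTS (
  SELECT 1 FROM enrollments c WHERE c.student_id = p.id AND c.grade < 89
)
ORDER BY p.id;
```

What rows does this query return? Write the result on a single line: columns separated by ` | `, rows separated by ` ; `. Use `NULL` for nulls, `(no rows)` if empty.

9 | Ivy ; 11 | Alice ; 13 | Jun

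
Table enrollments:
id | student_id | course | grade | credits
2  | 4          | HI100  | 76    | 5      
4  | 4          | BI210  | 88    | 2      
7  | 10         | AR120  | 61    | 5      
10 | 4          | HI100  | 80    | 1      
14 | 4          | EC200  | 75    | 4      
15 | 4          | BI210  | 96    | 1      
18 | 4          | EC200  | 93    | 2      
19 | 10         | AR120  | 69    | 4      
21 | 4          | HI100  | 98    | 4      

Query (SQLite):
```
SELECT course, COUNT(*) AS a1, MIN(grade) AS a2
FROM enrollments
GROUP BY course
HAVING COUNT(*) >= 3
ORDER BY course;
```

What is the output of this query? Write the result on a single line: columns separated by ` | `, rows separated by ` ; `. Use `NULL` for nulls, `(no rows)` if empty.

Group enrollments by course.
Per group compute: COUNT(*), MIN(grade).
HAVING: drop groups with fewer than 3 rows.
  AR120: ids {7, 19} → COUNT(*)=2, MIN(grade)=61
  BI210: ids {4, 15} → COUNT(*)=2, MIN(grade)=88
  EC200: ids {14, 18} → COUNT(*)=2, MIN(grade)=75
  HI100: ids {2, 10, 21} → COUNT(*)=3, MIN(grade)=76

HI100 | 3 | 76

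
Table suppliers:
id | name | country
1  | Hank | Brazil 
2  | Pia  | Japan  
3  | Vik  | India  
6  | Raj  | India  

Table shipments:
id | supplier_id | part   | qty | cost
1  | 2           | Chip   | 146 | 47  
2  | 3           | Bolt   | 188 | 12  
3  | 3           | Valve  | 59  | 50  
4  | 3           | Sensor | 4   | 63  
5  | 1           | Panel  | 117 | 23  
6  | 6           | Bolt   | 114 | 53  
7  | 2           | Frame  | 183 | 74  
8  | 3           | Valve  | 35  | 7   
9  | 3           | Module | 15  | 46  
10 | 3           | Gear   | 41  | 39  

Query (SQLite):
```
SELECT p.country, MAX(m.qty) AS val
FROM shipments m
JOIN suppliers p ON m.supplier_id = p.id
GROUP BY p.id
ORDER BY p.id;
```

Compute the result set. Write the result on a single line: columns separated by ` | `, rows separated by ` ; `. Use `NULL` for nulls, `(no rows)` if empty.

Join each shipments row to its suppliers via supplier_id.
Group joined rows by suppliers.id; compute MAX(m.qty) per group.
  1: ids {5} → MAX(m.qty)=117
  2: ids {1, 7} → MAX(m.qty)=183
  3: ids {2, 3, 4, 8, 9, 10} → MAX(m.qty)=188
  6: ids {6} → MAX(m.qty)=114

Brazil | 117 ; Japan | 183 ; India | 188 ; India | 114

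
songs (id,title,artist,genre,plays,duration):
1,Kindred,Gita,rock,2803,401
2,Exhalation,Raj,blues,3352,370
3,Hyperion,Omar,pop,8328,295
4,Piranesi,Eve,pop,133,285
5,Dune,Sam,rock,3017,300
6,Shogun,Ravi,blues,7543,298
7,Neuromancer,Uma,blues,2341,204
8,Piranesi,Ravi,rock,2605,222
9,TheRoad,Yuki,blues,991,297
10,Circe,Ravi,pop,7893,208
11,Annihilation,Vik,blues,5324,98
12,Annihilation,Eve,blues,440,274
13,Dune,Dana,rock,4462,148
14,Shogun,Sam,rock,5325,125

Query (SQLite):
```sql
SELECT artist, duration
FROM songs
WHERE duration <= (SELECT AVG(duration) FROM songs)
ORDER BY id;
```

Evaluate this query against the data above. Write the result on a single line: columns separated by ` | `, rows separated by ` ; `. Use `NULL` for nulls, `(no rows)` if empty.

Uma | 204 ; Ravi | 222 ; Ravi | 208 ; Vik | 98 ; Dana | 148 ; Sam | 125

Scalar subquery: AVG(duration) over all songs rows = 251.785714 (≈; comparison uses full precision).
Keep rows where duration <= that value.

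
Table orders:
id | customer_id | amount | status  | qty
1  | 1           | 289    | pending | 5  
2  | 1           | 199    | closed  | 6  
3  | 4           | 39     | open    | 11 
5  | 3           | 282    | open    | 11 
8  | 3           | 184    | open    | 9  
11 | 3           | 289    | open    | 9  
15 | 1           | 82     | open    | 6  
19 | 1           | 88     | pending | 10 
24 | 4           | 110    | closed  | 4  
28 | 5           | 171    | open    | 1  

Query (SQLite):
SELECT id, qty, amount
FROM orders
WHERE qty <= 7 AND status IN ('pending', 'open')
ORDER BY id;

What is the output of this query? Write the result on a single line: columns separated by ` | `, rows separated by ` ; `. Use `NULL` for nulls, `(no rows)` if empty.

1 | 5 | 289 ; 15 | 6 | 82 ; 28 | 1 | 171

qty <= 7: ids {1, 2, 15, 24, 28}
status IN ('pending', 'open'): ids {1, 3, 5, 8, 11, 15, 19, 28}
Combine with AND.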